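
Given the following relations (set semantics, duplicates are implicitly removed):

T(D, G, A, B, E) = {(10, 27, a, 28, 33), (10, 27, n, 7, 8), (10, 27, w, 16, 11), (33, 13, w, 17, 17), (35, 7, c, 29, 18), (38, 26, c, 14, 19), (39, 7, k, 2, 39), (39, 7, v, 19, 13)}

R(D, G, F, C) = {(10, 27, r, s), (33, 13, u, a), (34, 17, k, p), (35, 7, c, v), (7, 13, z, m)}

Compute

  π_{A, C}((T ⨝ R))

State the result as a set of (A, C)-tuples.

{(a, s), (c, v), (n, s), (w, a), (w, s)}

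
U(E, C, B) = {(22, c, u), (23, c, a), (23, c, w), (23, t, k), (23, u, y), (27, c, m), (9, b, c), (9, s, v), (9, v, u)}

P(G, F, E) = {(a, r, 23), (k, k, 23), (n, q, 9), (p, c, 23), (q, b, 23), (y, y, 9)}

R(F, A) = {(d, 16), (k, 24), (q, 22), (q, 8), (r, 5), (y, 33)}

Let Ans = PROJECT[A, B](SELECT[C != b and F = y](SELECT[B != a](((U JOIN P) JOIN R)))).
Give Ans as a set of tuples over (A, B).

{(33, u), (33, v)}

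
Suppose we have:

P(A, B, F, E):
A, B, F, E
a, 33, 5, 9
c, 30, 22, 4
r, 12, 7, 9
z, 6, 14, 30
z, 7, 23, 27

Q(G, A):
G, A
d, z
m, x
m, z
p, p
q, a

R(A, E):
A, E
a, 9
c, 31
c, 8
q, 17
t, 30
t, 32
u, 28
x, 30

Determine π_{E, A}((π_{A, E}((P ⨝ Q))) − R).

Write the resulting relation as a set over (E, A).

{(27, z), (30, z)}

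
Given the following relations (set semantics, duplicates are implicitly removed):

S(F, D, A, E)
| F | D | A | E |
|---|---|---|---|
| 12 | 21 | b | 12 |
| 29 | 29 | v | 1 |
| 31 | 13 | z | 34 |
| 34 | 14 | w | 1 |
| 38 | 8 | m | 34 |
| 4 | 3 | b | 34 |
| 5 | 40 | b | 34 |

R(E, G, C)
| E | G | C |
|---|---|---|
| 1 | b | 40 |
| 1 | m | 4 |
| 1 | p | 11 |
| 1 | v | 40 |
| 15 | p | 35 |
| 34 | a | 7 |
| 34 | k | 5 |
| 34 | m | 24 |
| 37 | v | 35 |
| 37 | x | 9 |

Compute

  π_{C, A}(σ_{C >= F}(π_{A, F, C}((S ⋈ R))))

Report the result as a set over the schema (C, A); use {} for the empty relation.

{(24, b), (40, v), (40, w), (5, b), (7, b)}

Natural join on E: {(29, 29, v, 1, b, 40), (29, 29, v, 1, m, 4), (29, 29, v, 1, p, 11), (29, 29, v, 1, v, 40), (31, 13, z, 34, a, 7), (31, 13, z, 34, k, 5), (31, 13, z, 34, m, 24), (34, 14, w, 1, b, 40), (34, 14, w, 1, m, 4), (34, 14, w, 1, p, 11), (34, 14, w, 1, v, 40), (38, 8, m, 34, a, 7), (38, 8, m, 34, k, 5), (38, 8, m, 34, m, 24), (4, 3, b, 34, a, 7), (4, 3, b, 34, k, 5), (4, 3, b, 34, m, 24), (5, 40, b, 34, a, 7), (5, 40, b, 34, k, 5), (5, 40, b, 34, m, 24)}
π_{A, F, C} gives {(b, 4, 24), (b, 4, 5), (b, 4, 7), (b, 5, 24), (b, 5, 5), (b, 5, 7), (m, 38, 24), (m, 38, 5), (m, 38, 7), (v, 29, 11), (v, 29, 4), (v, 29, 40), (w, 34, 11), (w, 34, 4), (w, 34, 40), (z, 31, 24), (z, 31, 5), (z, 31, 7)} (2 duplicate(s) eliminated).
Selection C >= F: {(b, 4, 24), (b, 4, 5), (b, 4, 7), (b, 5, 24), (b, 5, 5), (b, 5, 7), (v, 29, 40), (w, 34, 40)}
π_{C, A} gives {(24, b), (40, v), (40, w), (5, b), (7, b)} (3 duplicate(s) eliminated).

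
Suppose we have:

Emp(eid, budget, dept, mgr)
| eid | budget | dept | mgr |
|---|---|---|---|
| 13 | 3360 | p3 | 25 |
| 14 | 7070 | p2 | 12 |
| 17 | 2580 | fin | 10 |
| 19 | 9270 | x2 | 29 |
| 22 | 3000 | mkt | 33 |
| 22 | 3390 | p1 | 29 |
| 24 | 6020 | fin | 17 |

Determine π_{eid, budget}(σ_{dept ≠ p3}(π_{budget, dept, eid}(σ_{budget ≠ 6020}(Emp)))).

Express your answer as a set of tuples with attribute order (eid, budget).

{(14, 7070), (17, 2580), (19, 9270), (22, 3000), (22, 3390)}

Apply σ_{budget ≠ 6020}; surviving tuples: {(13, 3360, p3, 25), (14, 7070, p2, 12), (17, 2580, fin, 10), (19, 9270, x2, 29), (22, 3000, mkt, 33), (22, 3390, p1, 29)}
Keep only column(s) budget, dept, eid: {(2580, fin, 17), (3000, mkt, 22), (3360, p3, 13), (3390, p1, 22), (7070, p2, 14), (9270, x2, 19)}
Apply σ_{dept ≠ p3}; surviving tuples: {(2580, fin, 17), (3000, mkt, 22), (3390, p1, 22), (7070, p2, 14), (9270, x2, 19)}
Keep only column(s) eid, budget: {(14, 7070), (17, 2580), (19, 9270), (22, 3000), (22, 3390)}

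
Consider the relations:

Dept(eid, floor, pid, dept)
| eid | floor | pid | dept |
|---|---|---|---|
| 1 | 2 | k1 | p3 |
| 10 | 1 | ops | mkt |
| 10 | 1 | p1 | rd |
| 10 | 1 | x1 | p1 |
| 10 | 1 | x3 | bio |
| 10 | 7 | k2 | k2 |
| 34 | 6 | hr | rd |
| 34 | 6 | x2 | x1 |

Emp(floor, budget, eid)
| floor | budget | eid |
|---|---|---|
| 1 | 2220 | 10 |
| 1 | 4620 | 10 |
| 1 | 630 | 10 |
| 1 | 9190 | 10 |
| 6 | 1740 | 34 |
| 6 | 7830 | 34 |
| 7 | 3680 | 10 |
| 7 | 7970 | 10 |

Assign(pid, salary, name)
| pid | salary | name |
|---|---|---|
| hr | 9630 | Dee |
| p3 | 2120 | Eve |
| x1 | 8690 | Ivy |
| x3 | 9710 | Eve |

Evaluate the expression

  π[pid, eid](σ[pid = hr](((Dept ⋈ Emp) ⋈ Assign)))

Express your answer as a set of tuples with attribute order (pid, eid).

Natural join on eid, floor: {(10, 1, ops, mkt, 2220), (10, 1, ops, mkt, 4620), (10, 1, ops, mkt, 630), (10, 1, ops, mkt, 9190), (10, 1, p1, rd, 2220), (10, 1, p1, rd, 4620), (10, 1, p1, rd, 630), (10, 1, p1, rd, 9190), (10, 1, x1, p1, 2220), (10, 1, x1, p1, 4620), (10, 1, x1, p1, 630), (10, 1, x1, p1, 9190), (10, 1, x3, bio, 2220), (10, 1, x3, bio, 4620), (10, 1, x3, bio, 630), (10, 1, x3, bio, 9190), (10, 7, k2, k2, 3680), (10, 7, k2, k2, 7970), (34, 6, hr, rd, 1740), (34, 6, hr, rd, 7830), (34, 6, x2, x1, 1740), (34, 6, x2, x1, 7830)}
Natural join on pid: {(10, 1, x1, p1, 2220, 8690, Ivy), (10, 1, x1, p1, 4620, 8690, Ivy), (10, 1, x1, p1, 630, 8690, Ivy), (10, 1, x1, p1, 9190, 8690, Ivy), (10, 1, x3, bio, 2220, 9710, Eve), (10, 1, x3, bio, 4620, 9710, Eve), (10, 1, x3, bio, 630, 9710, Eve), (10, 1, x3, bio, 9190, 9710, Eve), (34, 6, hr, rd, 1740, 9630, Dee), (34, 6, hr, rd, 7830, 9630, Dee)}
Filtering on pid = hr leaves {(34, 6, hr, rd, 1740, 9630, Dee), (34, 6, hr, rd, 7830, 9630, Dee)}.
Keep only column(s) pid, eid (1 duplicate(s) eliminated): {(hr, 34)}

{(hr, 34)}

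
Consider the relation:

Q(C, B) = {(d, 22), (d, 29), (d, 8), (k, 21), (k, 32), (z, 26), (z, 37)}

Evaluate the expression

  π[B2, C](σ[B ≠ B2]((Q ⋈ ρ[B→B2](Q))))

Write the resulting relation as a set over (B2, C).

ρ[B→B2]: schema becomes (C, B2); tuples unchanged.
Joining Q and ρ[B→B2](Q) on C yields {(d, 22, 22), (d, 22, 29), (d, 22, 8), (d, 29, 22), (d, 29, 29), (d, 29, 8), (d, 8, 22), (d, 8, 29), (d, 8, 8), (k, 21, 21), (k, 21, 32), (k, 32, 21), (k, 32, 32), (z, 26, 26), (z, 26, 37), (z, 37, 26), (z, 37, 37)}.
Selection B ≠ B2: {(d, 22, 29), (d, 22, 8), (d, 29, 22), (d, 29, 8), (d, 8, 22), (d, 8, 29), (k, 21, 32), (k, 32, 21), (z, 26, 37), (z, 37, 26)}
π[B2, C]: project onto (B2, C) (3 duplicate(s) eliminated) → {(21, k), (22, d), (26, z), (29, d), (32, k), (37, z), (8, d)}

{(21, k), (22, d), (26, z), (29, d), (32, k), (37, z), (8, d)}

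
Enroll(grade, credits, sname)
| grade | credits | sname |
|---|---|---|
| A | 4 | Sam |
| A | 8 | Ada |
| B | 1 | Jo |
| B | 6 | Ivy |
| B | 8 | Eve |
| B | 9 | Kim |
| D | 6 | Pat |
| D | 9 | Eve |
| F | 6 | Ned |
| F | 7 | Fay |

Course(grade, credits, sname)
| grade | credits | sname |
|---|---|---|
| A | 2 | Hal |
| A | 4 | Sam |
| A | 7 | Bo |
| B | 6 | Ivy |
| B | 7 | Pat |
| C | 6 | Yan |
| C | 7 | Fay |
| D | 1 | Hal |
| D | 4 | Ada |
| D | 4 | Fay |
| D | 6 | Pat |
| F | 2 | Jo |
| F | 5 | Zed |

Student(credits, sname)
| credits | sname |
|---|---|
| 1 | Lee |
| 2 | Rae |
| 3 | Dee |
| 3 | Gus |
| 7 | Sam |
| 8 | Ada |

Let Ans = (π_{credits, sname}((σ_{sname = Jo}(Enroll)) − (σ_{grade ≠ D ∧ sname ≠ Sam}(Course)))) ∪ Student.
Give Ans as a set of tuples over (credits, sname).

{(1, Jo), (1, Lee), (2, Rae), (3, Dee), (3, Gus), (7, Sam), (8, Ada)}

Selection sname = Jo: {(B, 1, Jo)}
Selection grade ≠ D ∧ sname ≠ Sam: {(A, 2, Hal), (A, 7, Bo), (B, 6, Ivy), (B, 7, Pat), (C, 6, Yan), (C, 7, Fay), (F, 2, Jo), (F, 5, Zed)}
Difference: {(B, 1, Jo)} with {(A, 2, Hal), (A, 7, Bo), (B, 6, Ivy), (B, 7, Pat), (C, 6, Yan), (C, 7, Fay), (F, 2, Jo), (F, 5, Zed)} → {(B, 1, Jo)}
π[credits, sname]: project onto (credits, sname) → {(1, Jo)}
Union: {(1, Jo)} with {(1, Lee), (2, Rae), (3, Dee), (3, Gus), (7, Sam), (8, Ada)} → {(1, Jo), (1, Lee), (2, Rae), (3, Dee), (3, Gus), (7, Sam), (8, Ada)}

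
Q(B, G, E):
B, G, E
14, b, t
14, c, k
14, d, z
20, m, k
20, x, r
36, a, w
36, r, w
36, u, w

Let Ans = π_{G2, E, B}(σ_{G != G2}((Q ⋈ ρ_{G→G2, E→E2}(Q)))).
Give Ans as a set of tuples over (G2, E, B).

ρ[G→G2, E→E2]: schema becomes (B, G2, E2); tuples unchanged.
Q ⋈ ρ_{G→G2, E→E2}(Q) (natural join on B): {(14, b, t, b, t), (14, b, t, c, k), (14, b, t, d, z), (14, c, k, b, t), (14, c, k, c, k), (14, c, k, d, z), (14, d, z, b, t), (14, d, z, c, k), (14, d, z, d, z), (20, m, k, m, k), (20, m, k, x, r), (20, x, r, m, k), (20, x, r, x, r), (36, a, w, a, w), (36, a, w, r, w), (36, a, w, u, w), (36, r, w, a, w), (36, r, w, r, w), (36, r, w, u, w), (36, u, w, a, w), (36, u, w, r, w), (36, u, w, u, w)}
σ[G != G2]: keep tuples satisfying G != G2 → {(14, b, t, c, k), (14, b, t, d, z), (14, c, k, b, t), (14, c, k, d, z), (14, d, z, b, t), (14, d, z, c, k), (20, m, k, x, r), (20, x, r, m, k), (36, a, w, r, w), (36, a, w, u, w), (36, r, w, a, w), (36, r, w, u, w), (36, u, w, a, w), (36, u, w, r, w)}
π[G2, E, B]: project onto (G2, E, B) (3 duplicate(s) eliminated) → {(a, w, 36), (b, k, 14), (b, z, 14), (c, t, 14), (c, z, 14), (d, k, 14), (d, t, 14), (m, r, 20), (r, w, 36), (u, w, 36), (x, k, 20)}

{(a, w, 36), (b, k, 14), (b, z, 14), (c, t, 14), (c, z, 14), (d, k, 14), (d, t, 14), (m, r, 20), (r, w, 36), (u, w, 36), (x, k, 20)}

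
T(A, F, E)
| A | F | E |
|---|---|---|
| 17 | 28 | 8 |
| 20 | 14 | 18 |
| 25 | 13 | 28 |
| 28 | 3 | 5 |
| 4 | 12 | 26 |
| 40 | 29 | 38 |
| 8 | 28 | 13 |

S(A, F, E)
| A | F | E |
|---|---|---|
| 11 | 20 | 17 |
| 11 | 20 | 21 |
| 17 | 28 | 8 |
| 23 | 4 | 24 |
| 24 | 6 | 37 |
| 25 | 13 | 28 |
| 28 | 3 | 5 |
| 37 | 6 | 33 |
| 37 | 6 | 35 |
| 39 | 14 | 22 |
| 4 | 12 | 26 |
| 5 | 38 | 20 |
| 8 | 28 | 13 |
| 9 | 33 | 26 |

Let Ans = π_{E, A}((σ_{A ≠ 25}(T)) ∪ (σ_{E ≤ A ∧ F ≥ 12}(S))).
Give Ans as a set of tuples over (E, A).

Selection A ≠ 25: {(17, 28, 8), (20, 14, 18), (28, 3, 5), (4, 12, 26), (40, 29, 38), (8, 28, 13)}
Selection E ≤ A ∧ F ≥ 12: {(17, 28, 8), (39, 14, 22)}
Union: {(17, 28, 8), (20, 14, 18), (28, 3, 5), (4, 12, 26), (40, 29, 38), (8, 28, 13)} with {(17, 28, 8), (39, 14, 22)} → {(17, 28, 8), (20, 14, 18), (28, 3, 5), (39, 14, 22), (4, 12, 26), (40, 29, 38), (8, 28, 13)}
π[E, A]: project onto (E, A) → {(13, 8), (18, 20), (22, 39), (26, 4), (38, 40), (5, 28), (8, 17)}

{(13, 8), (18, 20), (22, 39), (26, 4), (38, 40), (5, 28), (8, 17)}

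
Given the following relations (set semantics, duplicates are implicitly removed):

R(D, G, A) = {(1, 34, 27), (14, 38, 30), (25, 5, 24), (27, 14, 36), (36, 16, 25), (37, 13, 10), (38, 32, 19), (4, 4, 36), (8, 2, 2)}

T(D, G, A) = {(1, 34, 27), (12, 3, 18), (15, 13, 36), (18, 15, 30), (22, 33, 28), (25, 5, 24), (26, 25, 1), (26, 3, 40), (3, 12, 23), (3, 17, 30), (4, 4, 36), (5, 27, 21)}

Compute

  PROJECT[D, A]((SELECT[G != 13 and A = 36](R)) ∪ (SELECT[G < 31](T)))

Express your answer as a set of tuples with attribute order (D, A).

σ[G != 13 and A = 36]: keep tuples satisfying G != 13 and A = 36 → {(27, 14, 36), (4, 4, 36)}
σ[G < 31]: keep tuples satisfying G < 31 → {(12, 3, 18), (15, 13, 36), (18, 15, 30), (25, 5, 24), (26, 25, 1), (26, 3, 40), (3, 12, 23), (3, 17, 30), (4, 4, 36), (5, 27, 21)}
Taking the union: {(12, 3, 18), (15, 13, 36), (18, 15, 30), (25, 5, 24), (26, 25, 1), (26, 3, 40), (27, 14, 36), (3, 12, 23), (3, 17, 30), (4, 4, 36), (5, 27, 21)}
Projecting to D, A: {(12, 18), (15, 36), (18, 30), (25, 24), (26, 1), (26, 40), (27, 36), (3, 23), (3, 30), (4, 36), (5, 21)}

{(12, 18), (15, 36), (18, 30), (25, 24), (26, 1), (26, 40), (27, 36), (3, 23), (3, 30), (4, 36), (5, 21)}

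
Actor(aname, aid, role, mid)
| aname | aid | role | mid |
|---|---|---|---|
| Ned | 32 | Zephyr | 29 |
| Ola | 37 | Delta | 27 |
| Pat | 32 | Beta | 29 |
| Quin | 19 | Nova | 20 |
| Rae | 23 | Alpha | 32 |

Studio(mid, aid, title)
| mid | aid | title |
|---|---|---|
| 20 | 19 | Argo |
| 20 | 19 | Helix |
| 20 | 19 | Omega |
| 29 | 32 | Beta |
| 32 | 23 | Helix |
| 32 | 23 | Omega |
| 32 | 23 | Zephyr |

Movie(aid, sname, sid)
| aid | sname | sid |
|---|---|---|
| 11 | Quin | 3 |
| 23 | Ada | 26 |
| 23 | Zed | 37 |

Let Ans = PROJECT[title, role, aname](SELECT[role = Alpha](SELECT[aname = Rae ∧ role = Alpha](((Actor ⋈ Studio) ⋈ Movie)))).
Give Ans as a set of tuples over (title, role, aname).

{(Helix, Alpha, Rae), (Omega, Alpha, Rae), (Zephyr, Alpha, Rae)}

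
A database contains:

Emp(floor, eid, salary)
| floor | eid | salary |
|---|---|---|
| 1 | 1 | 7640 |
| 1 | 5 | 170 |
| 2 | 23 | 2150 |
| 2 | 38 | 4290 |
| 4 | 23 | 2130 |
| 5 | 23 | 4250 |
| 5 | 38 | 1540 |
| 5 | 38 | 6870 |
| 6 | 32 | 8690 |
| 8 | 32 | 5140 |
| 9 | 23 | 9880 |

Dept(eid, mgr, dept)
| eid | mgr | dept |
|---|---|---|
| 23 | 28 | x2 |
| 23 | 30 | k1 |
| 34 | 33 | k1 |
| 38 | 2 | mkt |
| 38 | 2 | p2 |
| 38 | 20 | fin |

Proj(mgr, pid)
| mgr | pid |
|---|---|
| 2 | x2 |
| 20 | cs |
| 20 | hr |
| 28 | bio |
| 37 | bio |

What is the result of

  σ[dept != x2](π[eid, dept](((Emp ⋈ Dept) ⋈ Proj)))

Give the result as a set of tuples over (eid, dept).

Emp ⋈ Dept (natural join on eid): {(2, 23, 2150, 28, x2), (2, 23, 2150, 30, k1), (2, 38, 4290, 2, mkt), (2, 38, 4290, 2, p2), (2, 38, 4290, 20, fin), (4, 23, 2130, 28, x2), (4, 23, 2130, 30, k1), (5, 23, 4250, 28, x2), (5, 23, 4250, 30, k1), (5, 38, 1540, 2, mkt), (5, 38, 1540, 2, p2), (5, 38, 1540, 20, fin), (5, 38, 6870, 2, mkt), (5, 38, 6870, 2, p2), (5, 38, 6870, 20, fin), (9, 23, 9880, 28, x2), (9, 23, 9880, 30, k1)}
(Emp ⋈ Dept) ⋈ Proj (natural join on mgr): {(2, 23, 2150, 28, x2, bio), (2, 38, 4290, 2, mkt, x2), (2, 38, 4290, 2, p2, x2), (2, 38, 4290, 20, fin, cs), (2, 38, 4290, 20, fin, hr), (4, 23, 2130, 28, x2, bio), (5, 23, 4250, 28, x2, bio), (5, 38, 1540, 2, mkt, x2), (5, 38, 1540, 2, p2, x2), (5, 38, 1540, 20, fin, cs), (5, 38, 1540, 20, fin, hr), (5, 38, 6870, 2, mkt, x2), (5, 38, 6870, 2, p2, x2), (5, 38, 6870, 20, fin, cs), (5, 38, 6870, 20, fin, hr), (9, 23, 9880, 28, x2, bio)}
π[eid, dept]: project onto (eid, dept) (12 duplicate(s) eliminated) → {(23, x2), (38, fin), (38, mkt), (38, p2)}
Filtering on dept != x2 leaves {(38, fin), (38, mkt), (38, p2)}.

{(38, fin), (38, mkt), (38, p2)}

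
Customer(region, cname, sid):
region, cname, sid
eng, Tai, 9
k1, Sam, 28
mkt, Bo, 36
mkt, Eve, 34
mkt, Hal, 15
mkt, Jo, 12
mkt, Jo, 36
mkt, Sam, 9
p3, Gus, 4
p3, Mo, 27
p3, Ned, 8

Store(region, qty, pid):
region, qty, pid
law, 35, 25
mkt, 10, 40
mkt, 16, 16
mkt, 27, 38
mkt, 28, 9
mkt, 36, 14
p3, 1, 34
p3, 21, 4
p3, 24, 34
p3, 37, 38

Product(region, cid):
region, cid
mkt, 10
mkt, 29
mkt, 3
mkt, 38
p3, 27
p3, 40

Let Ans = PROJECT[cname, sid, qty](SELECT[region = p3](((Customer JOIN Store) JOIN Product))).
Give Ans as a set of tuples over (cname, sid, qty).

{(Gus, 4, 1), (Gus, 4, 21), (Gus, 4, 24), (Gus, 4, 37), (Mo, 27, 1), (Mo, 27, 21), (Mo, 27, 24), (Mo, 27, 37), (Ned, 8, 1), (Ned, 8, 21), (Ned, 8, 24), (Ned, 8, 37)}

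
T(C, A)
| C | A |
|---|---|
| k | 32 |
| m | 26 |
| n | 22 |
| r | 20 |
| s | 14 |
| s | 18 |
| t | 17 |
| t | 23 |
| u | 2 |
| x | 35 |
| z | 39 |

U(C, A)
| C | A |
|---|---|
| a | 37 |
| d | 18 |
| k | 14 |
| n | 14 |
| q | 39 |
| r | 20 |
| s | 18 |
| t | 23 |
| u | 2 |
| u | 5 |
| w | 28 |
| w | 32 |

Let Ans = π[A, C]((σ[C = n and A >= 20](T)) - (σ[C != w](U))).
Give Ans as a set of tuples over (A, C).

{(22, n)}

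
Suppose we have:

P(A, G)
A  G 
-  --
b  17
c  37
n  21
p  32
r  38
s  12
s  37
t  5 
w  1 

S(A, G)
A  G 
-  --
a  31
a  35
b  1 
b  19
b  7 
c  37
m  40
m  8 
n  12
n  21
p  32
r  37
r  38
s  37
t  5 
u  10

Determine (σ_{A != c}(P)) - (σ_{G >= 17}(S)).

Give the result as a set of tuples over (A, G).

{(b, 17), (s, 12), (t, 5), (w, 1)}

Selection A != c: {(b, 17), (n, 21), (p, 32), (r, 38), (s, 12), (s, 37), (t, 5), (w, 1)}
Selection G >= 17: {(a, 31), (a, 35), (b, 19), (c, 37), (m, 40), (n, 21), (p, 32), (r, 37), (r, 38), (s, 37)}
Set difference of the two operands is {(b, 17), (s, 12), (t, 5), (w, 1)}.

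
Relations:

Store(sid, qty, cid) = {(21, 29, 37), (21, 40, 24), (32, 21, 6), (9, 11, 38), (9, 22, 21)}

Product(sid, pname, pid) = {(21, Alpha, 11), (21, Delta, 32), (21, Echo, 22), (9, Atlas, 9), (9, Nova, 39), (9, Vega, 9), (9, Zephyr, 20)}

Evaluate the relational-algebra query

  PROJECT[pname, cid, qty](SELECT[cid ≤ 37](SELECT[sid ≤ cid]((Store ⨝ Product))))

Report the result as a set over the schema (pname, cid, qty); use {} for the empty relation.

{(Alpha, 24, 40), (Alpha, 37, 29), (Atlas, 21, 22), (Delta, 24, 40), (Delta, 37, 29), (Echo, 24, 40), (Echo, 37, 29), (Nova, 21, 22), (Vega, 21, 22), (Zephyr, 21, 22)}

Store ⋈ Product (natural join on sid): {(21, 29, 37, Alpha, 11), (21, 29, 37, Delta, 32), (21, 29, 37, Echo, 22), (21, 40, 24, Alpha, 11), (21, 40, 24, Delta, 32), (21, 40, 24, Echo, 22), (9, 11, 38, Atlas, 9), (9, 11, 38, Nova, 39), (9, 11, 38, Vega, 9), (9, 11, 38, Zephyr, 20), (9, 22, 21, Atlas, 9), (9, 22, 21, Nova, 39), (9, 22, 21, Vega, 9), (9, 22, 21, Zephyr, 20)}
Filtering on sid ≤ cid leaves {(21, 29, 37, Alpha, 11), (21, 29, 37, Delta, 32), (21, 29, 37, Echo, 22), (21, 40, 24, Alpha, 11), (21, 40, 24, Delta, 32), (21, 40, 24, Echo, 22), (9, 11, 38, Atlas, 9), (9, 11, 38, Nova, 39), (9, 11, 38, Vega, 9), (9, 11, 38, Zephyr, 20), (9, 22, 21, Atlas, 9), (9, 22, 21, Nova, 39), (9, 22, 21, Vega, 9), (9, 22, 21, Zephyr, 20)}.
Filtering on cid ≤ 37 leaves {(21, 29, 37, Alpha, 11), (21, 29, 37, Delta, 32), (21, 29, 37, Echo, 22), (21, 40, 24, Alpha, 11), (21, 40, 24, Delta, 32), (21, 40, 24, Echo, 22), (9, 22, 21, Atlas, 9), (9, 22, 21, Nova, 39), (9, 22, 21, Vega, 9), (9, 22, 21, Zephyr, 20)}.
Keep only column(s) pname, cid, qty: {(Alpha, 24, 40), (Alpha, 37, 29), (Atlas, 21, 22), (Delta, 24, 40), (Delta, 37, 29), (Echo, 24, 40), (Echo, 37, 29), (Nova, 21, 22), (Vega, 21, 22), (Zephyr, 21, 22)}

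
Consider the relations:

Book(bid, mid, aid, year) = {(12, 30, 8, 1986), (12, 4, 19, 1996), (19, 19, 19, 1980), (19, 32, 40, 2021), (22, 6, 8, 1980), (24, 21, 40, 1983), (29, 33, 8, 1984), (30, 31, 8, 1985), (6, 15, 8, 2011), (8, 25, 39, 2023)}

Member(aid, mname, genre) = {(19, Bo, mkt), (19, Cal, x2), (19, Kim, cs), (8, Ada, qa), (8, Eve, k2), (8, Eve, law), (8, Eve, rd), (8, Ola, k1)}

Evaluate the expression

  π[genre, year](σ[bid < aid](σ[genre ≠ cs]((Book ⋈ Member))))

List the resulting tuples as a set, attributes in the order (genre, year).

{(k1, 2011), (k2, 2011), (law, 2011), (mkt, 1996), (qa, 2011), (rd, 2011), (x2, 1996)}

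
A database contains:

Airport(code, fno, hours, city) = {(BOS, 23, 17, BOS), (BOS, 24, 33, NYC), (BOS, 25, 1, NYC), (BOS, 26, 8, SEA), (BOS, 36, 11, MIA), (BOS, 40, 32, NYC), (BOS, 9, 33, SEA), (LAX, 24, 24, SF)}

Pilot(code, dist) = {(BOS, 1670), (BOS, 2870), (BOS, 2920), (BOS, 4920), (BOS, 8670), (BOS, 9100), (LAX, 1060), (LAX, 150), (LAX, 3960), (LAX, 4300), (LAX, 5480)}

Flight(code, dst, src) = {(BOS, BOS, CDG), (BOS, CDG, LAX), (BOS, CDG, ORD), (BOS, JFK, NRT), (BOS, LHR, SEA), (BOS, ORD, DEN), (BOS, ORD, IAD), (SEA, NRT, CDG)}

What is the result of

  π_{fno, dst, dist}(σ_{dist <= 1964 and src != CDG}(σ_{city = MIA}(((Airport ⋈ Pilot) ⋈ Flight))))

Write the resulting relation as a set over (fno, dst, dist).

{(36, CDG, 1670), (36, JFK, 1670), (36, LHR, 1670), (36, ORD, 1670)}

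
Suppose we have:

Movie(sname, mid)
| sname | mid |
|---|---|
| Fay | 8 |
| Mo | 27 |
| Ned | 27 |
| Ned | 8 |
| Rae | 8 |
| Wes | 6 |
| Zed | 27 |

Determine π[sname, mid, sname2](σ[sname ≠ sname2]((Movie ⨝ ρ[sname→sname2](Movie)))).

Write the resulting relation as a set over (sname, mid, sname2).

{(Fay, 8, Ned), (Fay, 8, Rae), (Mo, 27, Ned), (Mo, 27, Zed), (Ned, 27, Mo), (Ned, 27, Zed), (Ned, 8, Fay), (Ned, 8, Rae), (Rae, 8, Fay), (Rae, 8, Ned), (Zed, 27, Mo), (Zed, 27, Ned)}

ρ[sname→sname2]: schema becomes (sname2, mid); tuples unchanged.
Joining Movie and ρ[sname→sname2](Movie) on mid yields {(Fay, 8, Fay), (Fay, 8, Ned), (Fay, 8, Rae), (Mo, 27, Mo), (Mo, 27, Ned), (Mo, 27, Zed), (Ned, 27, Mo), (Ned, 27, Ned), (Ned, 27, Zed), (Ned, 8, Fay), (Ned, 8, Ned), (Ned, 8, Rae), (Rae, 8, Fay), (Rae, 8, Ned), (Rae, 8, Rae), (Wes, 6, Wes), (Zed, 27, Mo), (Zed, 27, Ned), (Zed, 27, Zed)}.
Filtering on sname ≠ sname2 leaves {(Fay, 8, Ned), (Fay, 8, Rae), (Mo, 27, Ned), (Mo, 27, Zed), (Ned, 27, Mo), (Ned, 27, Zed), (Ned, 8, Fay), (Ned, 8, Rae), (Rae, 8, Fay), (Rae, 8, Ned), (Zed, 27, Mo), (Zed, 27, Ned)}.
Projecting to sname, mid, sname2: {(Fay, 8, Ned), (Fay, 8, Rae), (Mo, 27, Ned), (Mo, 27, Zed), (Ned, 27, Mo), (Ned, 27, Zed), (Ned, 8, Fay), (Ned, 8, Rae), (Rae, 8, Fay), (Rae, 8, Ned), (Zed, 27, Mo), (Zed, 27, Ned)}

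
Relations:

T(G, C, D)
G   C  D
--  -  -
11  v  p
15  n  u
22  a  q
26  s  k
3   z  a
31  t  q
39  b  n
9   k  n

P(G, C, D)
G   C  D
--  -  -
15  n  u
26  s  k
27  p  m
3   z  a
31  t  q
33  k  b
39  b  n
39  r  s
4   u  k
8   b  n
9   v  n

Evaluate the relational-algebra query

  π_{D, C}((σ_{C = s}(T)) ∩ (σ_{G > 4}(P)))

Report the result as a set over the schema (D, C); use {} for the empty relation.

Filtering on C = s leaves {(26, s, k)}.
Filtering on G > 4 leaves {(15, n, u), (26, s, k), (27, p, m), (31, t, q), (33, k, b), (39, b, n), (39, r, s), (8, b, n), (9, v, n)}.
Intersection: {(26, s, k)} with {(15, n, u), (26, s, k), (27, p, m), (31, t, q), (33, k, b), (39, b, n), (39, r, s), (8, b, n), (9, v, n)} → {(26, s, k)}
π_{D, C} gives {(k, s)}.

{(k, s)}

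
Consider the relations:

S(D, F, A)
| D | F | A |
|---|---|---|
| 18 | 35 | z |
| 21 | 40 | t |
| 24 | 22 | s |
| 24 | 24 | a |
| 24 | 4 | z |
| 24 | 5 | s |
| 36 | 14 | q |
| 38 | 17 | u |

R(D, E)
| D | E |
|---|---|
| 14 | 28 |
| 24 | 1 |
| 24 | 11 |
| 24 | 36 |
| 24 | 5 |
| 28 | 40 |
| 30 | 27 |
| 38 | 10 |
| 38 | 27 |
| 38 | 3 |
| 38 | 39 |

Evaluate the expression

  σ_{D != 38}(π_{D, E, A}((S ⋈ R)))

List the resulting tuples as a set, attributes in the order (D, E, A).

S ⋈ R (natural join on D): {(24, 22, s, 1), (24, 22, s, 11), (24, 22, s, 36), (24, 22, s, 5), (24, 24, a, 1), (24, 24, a, 11), (24, 24, a, 36), (24, 24, a, 5), (24, 4, z, 1), (24, 4, z, 11), (24, 4, z, 36), (24, 4, z, 5), (24, 5, s, 1), (24, 5, s, 11), (24, 5, s, 36), (24, 5, s, 5), (38, 17, u, 10), (38, 17, u, 27), (38, 17, u, 3), (38, 17, u, 39)}
Keep only column(s) D, E, A (4 duplicate(s) eliminated): {(24, 1, a), (24, 1, s), (24, 1, z), (24, 11, a), (24, 11, s), (24, 11, z), (24, 36, a), (24, 36, s), (24, 36, z), (24, 5, a), (24, 5, s), (24, 5, z), (38, 10, u), (38, 27, u), (38, 3, u), (38, 39, u)}
Apply σ_{D != 38}; surviving tuples: {(24, 1, a), (24, 1, s), (24, 1, z), (24, 11, a), (24, 11, s), (24, 11, z), (24, 36, a), (24, 36, s), (24, 36, z), (24, 5, a), (24, 5, s), (24, 5, z)}

{(24, 1, a), (24, 1, s), (24, 1, z), (24, 11, a), (24, 11, s), (24, 11, z), (24, 36, a), (24, 36, s), (24, 36, z), (24, 5, a), (24, 5, s), (24, 5, z)}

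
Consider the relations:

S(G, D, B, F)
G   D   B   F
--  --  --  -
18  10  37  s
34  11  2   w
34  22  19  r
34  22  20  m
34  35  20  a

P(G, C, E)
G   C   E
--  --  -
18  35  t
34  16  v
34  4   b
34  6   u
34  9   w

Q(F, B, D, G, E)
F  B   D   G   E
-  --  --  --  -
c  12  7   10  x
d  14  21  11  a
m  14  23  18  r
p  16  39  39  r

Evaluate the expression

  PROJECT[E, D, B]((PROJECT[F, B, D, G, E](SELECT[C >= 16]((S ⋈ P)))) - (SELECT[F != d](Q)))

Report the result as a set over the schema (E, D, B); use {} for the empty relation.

{(t, 10, 37), (v, 11, 2), (v, 22, 19), (v, 22, 20), (v, 35, 20)}

Joining S and P on G yields {(18, 10, 37, s, 35, t), (34, 11, 2, w, 16, v), (34, 11, 2, w, 4, b), (34, 11, 2, w, 6, u), (34, 11, 2, w, 9, w), (34, 22, 19, r, 16, v), (34, 22, 19, r, 4, b), (34, 22, 19, r, 6, u), (34, 22, 19, r, 9, w), (34, 22, 20, m, 16, v), (34, 22, 20, m, 4, b), (34, 22, 20, m, 6, u), (34, 22, 20, m, 9, w), (34, 35, 20, a, 16, v), (34, 35, 20, a, 4, b), (34, 35, 20, a, 6, u), (34, 35, 20, a, 9, w)}.
σ[C >= 16]: keep tuples satisfying C >= 16 → {(18, 10, 37, s, 35, t), (34, 11, 2, w, 16, v), (34, 22, 19, r, 16, v), (34, 22, 20, m, 16, v), (34, 35, 20, a, 16, v)}
Projecting to F, B, D, G, E: {(a, 20, 35, 34, v), (m, 20, 22, 34, v), (r, 19, 22, 34, v), (s, 37, 10, 18, t), (w, 2, 11, 34, v)}
σ[F != d]: keep tuples satisfying F != d → {(c, 12, 7, 10, x), (m, 14, 23, 18, r), (p, 16, 39, 39, r)}
Taking the difference: {(a, 20, 35, 34, v), (m, 20, 22, 34, v), (r, 19, 22, 34, v), (s, 37, 10, 18, t), (w, 2, 11, 34, v)}
Projecting to E, D, B: {(t, 10, 37), (v, 11, 2), (v, 22, 19), (v, 22, 20), (v, 35, 20)}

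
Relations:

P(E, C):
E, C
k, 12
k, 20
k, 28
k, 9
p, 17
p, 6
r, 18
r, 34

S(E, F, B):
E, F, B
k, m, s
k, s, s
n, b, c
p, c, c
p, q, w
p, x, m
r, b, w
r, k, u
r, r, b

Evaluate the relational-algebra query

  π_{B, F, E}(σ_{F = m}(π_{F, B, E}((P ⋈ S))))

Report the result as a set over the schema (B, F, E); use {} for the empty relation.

P ⋈ S (natural join on E): {(k, 12, m, s), (k, 12, s, s), (k, 20, m, s), (k, 20, s, s), (k, 28, m, s), (k, 28, s, s), (k, 9, m, s), (k, 9, s, s), (p, 17, c, c), (p, 17, q, w), (p, 17, x, m), (p, 6, c, c), (p, 6, q, w), (p, 6, x, m), (r, 18, b, w), (r, 18, k, u), (r, 18, r, b), (r, 34, b, w), (r, 34, k, u), (r, 34, r, b)}
π_{F, B, E} gives {(b, w, r), (c, c, p), (k, u, r), (m, s, k), (q, w, p), (r, b, r), (s, s, k), (x, m, p)} (12 duplicate(s) eliminated).
Apply σ_{F = m}; surviving tuples: {(m, s, k)}
π_{B, F, E} gives {(s, m, k)}.

{(s, m, k)}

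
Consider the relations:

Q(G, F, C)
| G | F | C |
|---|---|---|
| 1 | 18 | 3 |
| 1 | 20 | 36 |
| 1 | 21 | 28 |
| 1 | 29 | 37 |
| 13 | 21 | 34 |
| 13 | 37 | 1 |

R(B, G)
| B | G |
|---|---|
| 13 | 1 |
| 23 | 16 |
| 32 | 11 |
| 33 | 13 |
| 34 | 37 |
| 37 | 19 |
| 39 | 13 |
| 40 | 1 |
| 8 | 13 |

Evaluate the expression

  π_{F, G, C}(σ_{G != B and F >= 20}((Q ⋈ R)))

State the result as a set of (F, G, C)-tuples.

Natural join on G: {(1, 18, 3, 13), (1, 18, 3, 40), (1, 20, 36, 13), (1, 20, 36, 40), (1, 21, 28, 13), (1, 21, 28, 40), (1, 29, 37, 13), (1, 29, 37, 40), (13, 21, 34, 33), (13, 21, 34, 39), (13, 21, 34, 8), (13, 37, 1, 33), (13, 37, 1, 39), (13, 37, 1, 8)}
σ[G != B and F >= 20]: keep tuples satisfying G != B and F >= 20 → {(1, 20, 36, 13), (1, 20, 36, 40), (1, 21, 28, 13), (1, 21, 28, 40), (1, 29, 37, 13), (1, 29, 37, 40), (13, 21, 34, 33), (13, 21, 34, 39), (13, 21, 34, 8), (13, 37, 1, 33), (13, 37, 1, 39), (13, 37, 1, 8)}
Projecting to F, G, C (7 duplicate(s) eliminated): {(20, 1, 36), (21, 1, 28), (21, 13, 34), (29, 1, 37), (37, 13, 1)}

{(20, 1, 36), (21, 1, 28), (21, 13, 34), (29, 1, 37), (37, 13, 1)}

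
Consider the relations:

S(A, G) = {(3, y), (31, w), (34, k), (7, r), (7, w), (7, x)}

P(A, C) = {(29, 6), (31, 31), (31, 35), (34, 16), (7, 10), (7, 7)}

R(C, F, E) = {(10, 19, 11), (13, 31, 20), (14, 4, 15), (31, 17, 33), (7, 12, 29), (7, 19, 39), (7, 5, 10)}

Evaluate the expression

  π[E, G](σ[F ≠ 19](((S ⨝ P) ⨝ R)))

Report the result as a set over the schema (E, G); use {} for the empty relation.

{(10, r), (10, w), (10, x), (29, r), (29, w), (29, x), (33, w)}

S ⋈ P (natural join on A): {(31, w, 31), (31, w, 35), (34, k, 16), (7, r, 10), (7, r, 7), (7, w, 10), (7, w, 7), (7, x, 10), (7, x, 7)}
(S ⨝ P) ⋈ R (natural join on C): {(31, w, 31, 17, 33), (7, r, 10, 19, 11), (7, r, 7, 12, 29), (7, r, 7, 19, 39), (7, r, 7, 5, 10), (7, w, 10, 19, 11), (7, w, 7, 12, 29), (7, w, 7, 19, 39), (7, w, 7, 5, 10), (7, x, 10, 19, 11), (7, x, 7, 12, 29), (7, x, 7, 19, 39), (7, x, 7, 5, 10)}
Filtering on F ≠ 19 leaves {(31, w, 31, 17, 33), (7, r, 7, 12, 29), (7, r, 7, 5, 10), (7, w, 7, 12, 29), (7, w, 7, 5, 10), (7, x, 7, 12, 29), (7, x, 7, 5, 10)}.
Projecting to E, G: {(10, r), (10, w), (10, x), (29, r), (29, w), (29, x), (33, w)}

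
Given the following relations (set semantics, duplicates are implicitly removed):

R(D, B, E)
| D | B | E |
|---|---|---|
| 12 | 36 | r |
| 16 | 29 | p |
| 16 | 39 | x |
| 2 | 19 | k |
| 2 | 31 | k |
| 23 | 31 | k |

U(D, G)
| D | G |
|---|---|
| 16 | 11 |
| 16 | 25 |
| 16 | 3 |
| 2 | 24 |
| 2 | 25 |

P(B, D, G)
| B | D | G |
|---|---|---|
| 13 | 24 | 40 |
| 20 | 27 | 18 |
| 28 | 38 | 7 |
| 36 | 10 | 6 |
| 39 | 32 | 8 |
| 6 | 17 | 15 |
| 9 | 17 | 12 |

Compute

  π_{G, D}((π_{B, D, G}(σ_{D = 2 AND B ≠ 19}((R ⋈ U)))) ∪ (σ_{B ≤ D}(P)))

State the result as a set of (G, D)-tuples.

{(12, 17), (15, 17), (18, 27), (24, 2), (25, 2), (40, 24), (7, 38)}

Joining R and U on D yields {(16, 29, p, 11), (16, 29, p, 25), (16, 29, p, 3), (16, 39, x, 11), (16, 39, x, 25), (16, 39, x, 3), (2, 19, k, 24), (2, 19, k, 25), (2, 31, k, 24), (2, 31, k, 25)}.
Apply σ_{D = 2 AND B ≠ 19}; surviving tuples: {(2, 31, k, 24), (2, 31, k, 25)}
π[B, D, G]: project onto (B, D, G) → {(31, 2, 24), (31, 2, 25)}
Apply σ_{B ≤ D}; surviving tuples: {(13, 24, 40), (20, 27, 18), (28, 38, 7), (6, 17, 15), (9, 17, 12)}
Set union of the two operands is {(13, 24, 40), (20, 27, 18), (28, 38, 7), (31, 2, 24), (31, 2, 25), (6, 17, 15), (9, 17, 12)}.
π[G, D]: project onto (G, D) → {(12, 17), (15, 17), (18, 27), (24, 2), (25, 2), (40, 24), (7, 38)}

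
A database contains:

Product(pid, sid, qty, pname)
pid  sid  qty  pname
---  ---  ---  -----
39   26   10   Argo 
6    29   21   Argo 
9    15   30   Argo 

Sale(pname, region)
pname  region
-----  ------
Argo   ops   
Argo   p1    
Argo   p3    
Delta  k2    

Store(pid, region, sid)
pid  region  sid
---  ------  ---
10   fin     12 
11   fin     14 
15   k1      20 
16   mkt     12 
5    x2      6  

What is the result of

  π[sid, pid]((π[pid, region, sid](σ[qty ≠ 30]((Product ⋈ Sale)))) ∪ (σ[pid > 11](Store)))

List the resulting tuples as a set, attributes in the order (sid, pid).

Product ⋈ Sale (natural join on pname): {(39, 26, 10, Argo, ops), (39, 26, 10, Argo, p1), (39, 26, 10, Argo, p3), (6, 29, 21, Argo, ops), (6, 29, 21, Argo, p1), (6, 29, 21, Argo, p3), (9, 15, 30, Argo, ops), (9, 15, 30, Argo, p1), (9, 15, 30, Argo, p3)}
Apply σ_{qty ≠ 30}; surviving tuples: {(39, 26, 10, Argo, ops), (39, 26, 10, Argo, p1), (39, 26, 10, Argo, p3), (6, 29, 21, Argo, ops), (6, 29, 21, Argo, p1), (6, 29, 21, Argo, p3)}
Keep only column(s) pid, region, sid: {(39, ops, 26), (39, p1, 26), (39, p3, 26), (6, ops, 29), (6, p1, 29), (6, p3, 29)}
Apply σ_{pid > 11}; surviving tuples: {(15, k1, 20), (16, mkt, 12)}
Taking the union: {(15, k1, 20), (16, mkt, 12), (39, ops, 26), (39, p1, 26), (39, p3, 26), (6, ops, 29), (6, p1, 29), (6, p3, 29)}
Keep only column(s) sid, pid (4 duplicate(s) eliminated): {(12, 16), (20, 15), (26, 39), (29, 6)}

{(12, 16), (20, 15), (26, 39), (29, 6)}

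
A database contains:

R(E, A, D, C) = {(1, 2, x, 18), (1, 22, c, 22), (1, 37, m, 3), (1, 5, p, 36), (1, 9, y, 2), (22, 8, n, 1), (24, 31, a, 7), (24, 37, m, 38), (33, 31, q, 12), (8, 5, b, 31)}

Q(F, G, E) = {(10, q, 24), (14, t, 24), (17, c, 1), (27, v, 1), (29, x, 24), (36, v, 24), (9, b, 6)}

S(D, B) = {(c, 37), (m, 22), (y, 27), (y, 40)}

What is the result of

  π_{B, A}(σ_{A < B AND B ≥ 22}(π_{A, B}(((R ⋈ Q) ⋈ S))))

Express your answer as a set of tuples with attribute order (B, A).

{(27, 9), (37, 22), (40, 9)}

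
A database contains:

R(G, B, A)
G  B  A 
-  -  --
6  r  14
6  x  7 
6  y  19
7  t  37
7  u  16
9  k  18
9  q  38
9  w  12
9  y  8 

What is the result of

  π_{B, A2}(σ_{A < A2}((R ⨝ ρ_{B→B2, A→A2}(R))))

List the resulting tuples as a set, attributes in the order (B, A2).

{(k, 38), (r, 19), (u, 37), (w, 18), (w, 38), (x, 14), (x, 19), (y, 12), (y, 18), (y, 38)}

ρ[B→B2, A→A2]: schema becomes (G, B2, A2); tuples unchanged.
Natural join on G: {(6, r, 14, r, 14), (6, r, 14, x, 7), (6, r, 14, y, 19), (6, x, 7, r, 14), (6, x, 7, x, 7), (6, x, 7, y, 19), (6, y, 19, r, 14), (6, y, 19, x, 7), (6, y, 19, y, 19), (7, t, 37, t, 37), (7, t, 37, u, 16), (7, u, 16, t, 37), (7, u, 16, u, 16), (9, k, 18, k, 18), (9, k, 18, q, 38), (9, k, 18, w, 12), (9, k, 18, y, 8), (9, q, 38, k, 18), (9, q, 38, q, 38), (9, q, 38, w, 12), (9, q, 38, y, 8), (9, w, 12, k, 18), (9, w, 12, q, 38), (9, w, 12, w, 12), (9, w, 12, y, 8), (9, y, 8, k, 18), (9, y, 8, q, 38), (9, y, 8, w, 12), (9, y, 8, y, 8)}
Filtering on A < A2 leaves {(6, r, 14, y, 19), (6, x, 7, r, 14), (6, x, 7, y, 19), (7, u, 16, t, 37), (9, k, 18, q, 38), (9, w, 12, k, 18), (9, w, 12, q, 38), (9, y, 8, k, 18), (9, y, 8, q, 38), (9, y, 8, w, 12)}.
Projecting to B, A2: {(k, 38), (r, 19), (u, 37), (w, 18), (w, 38), (x, 14), (x, 19), (y, 12), (y, 18), (y, 38)}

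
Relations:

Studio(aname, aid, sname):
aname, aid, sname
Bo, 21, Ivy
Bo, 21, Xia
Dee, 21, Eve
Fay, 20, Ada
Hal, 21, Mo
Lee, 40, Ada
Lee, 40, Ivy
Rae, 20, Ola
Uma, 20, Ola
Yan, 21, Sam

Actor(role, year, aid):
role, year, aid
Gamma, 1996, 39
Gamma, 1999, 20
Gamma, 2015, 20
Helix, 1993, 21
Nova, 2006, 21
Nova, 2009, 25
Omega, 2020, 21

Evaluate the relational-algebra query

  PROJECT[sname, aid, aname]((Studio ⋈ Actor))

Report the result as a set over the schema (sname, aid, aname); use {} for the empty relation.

Joining Studio and Actor on aid yields {(Bo, 21, Ivy, Helix, 1993), (Bo, 21, Ivy, Nova, 2006), (Bo, 21, Ivy, Omega, 2020), (Bo, 21, Xia, Helix, 1993), (Bo, 21, Xia, Nova, 2006), (Bo, 21, Xia, Omega, 2020), (Dee, 21, Eve, Helix, 1993), (Dee, 21, Eve, Nova, 2006), (Dee, 21, Eve, Omega, 2020), (Fay, 20, Ada, Gamma, 1999), (Fay, 20, Ada, Gamma, 2015), (Hal, 21, Mo, Helix, 1993), (Hal, 21, Mo, Nova, 2006), (Hal, 21, Mo, Omega, 2020), (Rae, 20, Ola, Gamma, 1999), (Rae, 20, Ola, Gamma, 2015), (Uma, 20, Ola, Gamma, 1999), (Uma, 20, Ola, Gamma, 2015), (Yan, 21, Sam, Helix, 1993), (Yan, 21, Sam, Nova, 2006), (Yan, 21, Sam, Omega, 2020)}.
π_{sname, aid, aname} gives {(Ada, 20, Fay), (Eve, 21, Dee), (Ivy, 21, Bo), (Mo, 21, Hal), (Ola, 20, Rae), (Ola, 20, Uma), (Sam, 21, Yan), (Xia, 21, Bo)} (13 duplicate(s) eliminated).

{(Ada, 20, Fay), (Eve, 21, Dee), (Ivy, 21, Bo), (Mo, 21, Hal), (Ola, 20, Rae), (Ola, 20, Uma), (Sam, 21, Yan), (Xia, 21, Bo)}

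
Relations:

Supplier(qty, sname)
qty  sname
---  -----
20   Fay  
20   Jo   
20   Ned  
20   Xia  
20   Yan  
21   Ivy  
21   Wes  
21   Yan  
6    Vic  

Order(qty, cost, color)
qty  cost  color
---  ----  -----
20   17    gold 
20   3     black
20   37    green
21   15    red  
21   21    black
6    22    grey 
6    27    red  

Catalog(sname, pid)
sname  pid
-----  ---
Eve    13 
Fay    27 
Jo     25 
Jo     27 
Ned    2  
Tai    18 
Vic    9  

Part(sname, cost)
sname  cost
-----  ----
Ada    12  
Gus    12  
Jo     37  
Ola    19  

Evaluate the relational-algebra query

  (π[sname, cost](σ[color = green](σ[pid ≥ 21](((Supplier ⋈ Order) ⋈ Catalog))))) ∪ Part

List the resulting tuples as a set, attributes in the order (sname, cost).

{(Ada, 12), (Fay, 37), (Gus, 12), (Jo, 37), (Ola, 19)}

Natural join on qty: {(20, Fay, 17, gold), (20, Fay, 3, black), (20, Fay, 37, green), (20, Jo, 17, gold), (20, Jo, 3, black), (20, Jo, 37, green), (20, Ned, 17, gold), (20, Ned, 3, black), (20, Ned, 37, green), (20, Xia, 17, gold), (20, Xia, 3, black), (20, Xia, 37, green), (20, Yan, 17, gold), (20, Yan, 3, black), (20, Yan, 37, green), (21, Ivy, 15, red), (21, Ivy, 21, black), (21, Wes, 15, red), (21, Wes, 21, black), (21, Yan, 15, red), (21, Yan, 21, black), (6, Vic, 22, grey), (6, Vic, 27, red)}
Natural join on sname: {(20, Fay, 17, gold, 27), (20, Fay, 3, black, 27), (20, Fay, 37, green, 27), (20, Jo, 17, gold, 25), (20, Jo, 17, gold, 27), (20, Jo, 3, black, 25), (20, Jo, 3, black, 27), (20, Jo, 37, green, 25), (20, Jo, 37, green, 27), (20, Ned, 17, gold, 2), (20, Ned, 3, black, 2), (20, Ned, 37, green, 2), (6, Vic, 22, grey, 9), (6, Vic, 27, red, 9)}
σ[pid ≥ 21]: keep tuples satisfying pid ≥ 21 → {(20, Fay, 17, gold, 27), (20, Fay, 3, black, 27), (20, Fay, 37, green, 27), (20, Jo, 17, gold, 25), (20, Jo, 17, gold, 27), (20, Jo, 3, black, 25), (20, Jo, 3, black, 27), (20, Jo, 37, green, 25), (20, Jo, 37, green, 27)}
σ[color = green]: keep tuples satisfying color = green → {(20, Fay, 37, green, 27), (20, Jo, 37, green, 25), (20, Jo, 37, green, 27)}
Keep only column(s) sname, cost (1 duplicate(s) eliminated): {(Fay, 37), (Jo, 37)}
Union: {(Fay, 37), (Jo, 37)} with {(Ada, 12), (Gus, 12), (Jo, 37), (Ola, 19)} → {(Ada, 12), (Fay, 37), (Gus, 12), (Jo, 37), (Ola, 19)}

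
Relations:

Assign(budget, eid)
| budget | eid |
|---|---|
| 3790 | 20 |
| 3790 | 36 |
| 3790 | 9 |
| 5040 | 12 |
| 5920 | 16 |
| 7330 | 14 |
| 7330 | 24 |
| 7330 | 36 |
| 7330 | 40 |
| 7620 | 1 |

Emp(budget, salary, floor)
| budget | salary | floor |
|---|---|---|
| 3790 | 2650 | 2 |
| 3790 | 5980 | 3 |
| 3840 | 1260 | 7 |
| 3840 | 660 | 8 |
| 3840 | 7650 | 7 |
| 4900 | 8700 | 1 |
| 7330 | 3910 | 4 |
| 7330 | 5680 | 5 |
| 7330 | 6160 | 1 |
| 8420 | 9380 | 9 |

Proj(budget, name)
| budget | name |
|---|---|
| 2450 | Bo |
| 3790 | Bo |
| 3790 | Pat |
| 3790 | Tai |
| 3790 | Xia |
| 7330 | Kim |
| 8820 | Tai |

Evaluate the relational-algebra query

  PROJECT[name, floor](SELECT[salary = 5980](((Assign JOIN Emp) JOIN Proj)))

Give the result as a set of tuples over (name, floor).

{(Bo, 3), (Pat, 3), (Tai, 3), (Xia, 3)}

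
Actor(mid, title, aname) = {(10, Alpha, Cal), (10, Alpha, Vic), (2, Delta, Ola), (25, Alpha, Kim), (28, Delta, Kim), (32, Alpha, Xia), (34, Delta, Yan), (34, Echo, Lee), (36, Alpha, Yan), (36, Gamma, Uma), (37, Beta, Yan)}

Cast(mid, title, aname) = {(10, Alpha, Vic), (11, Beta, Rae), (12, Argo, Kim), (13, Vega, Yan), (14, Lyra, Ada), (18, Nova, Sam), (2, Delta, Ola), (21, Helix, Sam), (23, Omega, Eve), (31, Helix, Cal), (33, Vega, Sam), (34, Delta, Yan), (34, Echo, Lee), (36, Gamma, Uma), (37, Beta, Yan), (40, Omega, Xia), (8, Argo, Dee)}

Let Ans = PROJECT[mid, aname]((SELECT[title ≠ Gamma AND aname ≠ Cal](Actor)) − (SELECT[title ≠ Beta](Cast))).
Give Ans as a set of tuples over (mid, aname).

{(25, Kim), (28, Kim), (32, Xia), (36, Yan), (37, Yan)}

Selection title ≠ Gamma AND aname ≠ Cal: {(10, Alpha, Vic), (2, Delta, Ola), (25, Alpha, Kim), (28, Delta, Kim), (32, Alpha, Xia), (34, Delta, Yan), (34, Echo, Lee), (36, Alpha, Yan), (37, Beta, Yan)}
Selection title ≠ Beta: {(10, Alpha, Vic), (12, Argo, Kim), (13, Vega, Yan), (14, Lyra, Ada), (18, Nova, Sam), (2, Delta, Ola), (21, Helix, Sam), (23, Omega, Eve), (31, Helix, Cal), (33, Vega, Sam), (34, Delta, Yan), (34, Echo, Lee), (36, Gamma, Uma), (40, Omega, Xia), (8, Argo, Dee)}
Set difference of the two operands is {(25, Alpha, Kim), (28, Delta, Kim), (32, Alpha, Xia), (36, Alpha, Yan), (37, Beta, Yan)}.
π[mid, aname]: project onto (mid, aname) → {(25, Kim), (28, Kim), (32, Xia), (36, Yan), (37, Yan)}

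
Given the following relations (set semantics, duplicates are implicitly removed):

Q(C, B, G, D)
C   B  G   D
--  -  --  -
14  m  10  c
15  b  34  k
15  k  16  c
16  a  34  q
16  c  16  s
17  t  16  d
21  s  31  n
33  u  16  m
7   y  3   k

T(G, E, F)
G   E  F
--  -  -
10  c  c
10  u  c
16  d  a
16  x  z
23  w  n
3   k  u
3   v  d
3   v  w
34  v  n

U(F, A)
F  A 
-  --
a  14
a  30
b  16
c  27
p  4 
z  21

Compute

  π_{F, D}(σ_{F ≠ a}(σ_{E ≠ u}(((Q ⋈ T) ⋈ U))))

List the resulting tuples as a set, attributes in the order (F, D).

Joining Q and T on G yields {(14, m, 10, c, c, c), (14, m, 10, c, u, c), (15, b, 34, k, v, n), (15, k, 16, c, d, a), (15, k, 16, c, x, z), (16, a, 34, q, v, n), (16, c, 16, s, d, a), (16, c, 16, s, x, z), (17, t, 16, d, d, a), (17, t, 16, d, x, z), (33, u, 16, m, d, a), (33, u, 16, m, x, z), (7, y, 3, k, k, u), (7, y, 3, k, v, d), (7, y, 3, k, v, w)}.
Joining (Q ⋈ T) and U on F yields {(14, m, 10, c, c, c, 27), (14, m, 10, c, u, c, 27), (15, k, 16, c, d, a, 14), (15, k, 16, c, d, a, 30), (15, k, 16, c, x, z, 21), (16, c, 16, s, d, a, 14), (16, c, 16, s, d, a, 30), (16, c, 16, s, x, z, 21), (17, t, 16, d, d, a, 14), (17, t, 16, d, d, a, 30), (17, t, 16, d, x, z, 21), (33, u, 16, m, d, a, 14), (33, u, 16, m, d, a, 30), (33, u, 16, m, x, z, 21)}.
Apply σ_{E ≠ u}; surviving tuples: {(14, m, 10, c, c, c, 27), (15, k, 16, c, d, a, 14), (15, k, 16, c, d, a, 30), (15, k, 16, c, x, z, 21), (16, c, 16, s, d, a, 14), (16, c, 16, s, d, a, 30), (16, c, 16, s, x, z, 21), (17, t, 16, d, d, a, 14), (17, t, 16, d, d, a, 30), (17, t, 16, d, x, z, 21), (33, u, 16, m, d, a, 14), (33, u, 16, m, d, a, 30), (33, u, 16, m, x, z, 21)}
Apply σ_{F ≠ a}; surviving tuples: {(14, m, 10, c, c, c, 27), (15, k, 16, c, x, z, 21), (16, c, 16, s, x, z, 21), (17, t, 16, d, x, z, 21), (33, u, 16, m, x, z, 21)}
π_{F, D} gives {(c, c), (z, c), (z, d), (z, m), (z, s)}.

{(c, c), (z, c), (z, d), (z, m), (z, s)}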